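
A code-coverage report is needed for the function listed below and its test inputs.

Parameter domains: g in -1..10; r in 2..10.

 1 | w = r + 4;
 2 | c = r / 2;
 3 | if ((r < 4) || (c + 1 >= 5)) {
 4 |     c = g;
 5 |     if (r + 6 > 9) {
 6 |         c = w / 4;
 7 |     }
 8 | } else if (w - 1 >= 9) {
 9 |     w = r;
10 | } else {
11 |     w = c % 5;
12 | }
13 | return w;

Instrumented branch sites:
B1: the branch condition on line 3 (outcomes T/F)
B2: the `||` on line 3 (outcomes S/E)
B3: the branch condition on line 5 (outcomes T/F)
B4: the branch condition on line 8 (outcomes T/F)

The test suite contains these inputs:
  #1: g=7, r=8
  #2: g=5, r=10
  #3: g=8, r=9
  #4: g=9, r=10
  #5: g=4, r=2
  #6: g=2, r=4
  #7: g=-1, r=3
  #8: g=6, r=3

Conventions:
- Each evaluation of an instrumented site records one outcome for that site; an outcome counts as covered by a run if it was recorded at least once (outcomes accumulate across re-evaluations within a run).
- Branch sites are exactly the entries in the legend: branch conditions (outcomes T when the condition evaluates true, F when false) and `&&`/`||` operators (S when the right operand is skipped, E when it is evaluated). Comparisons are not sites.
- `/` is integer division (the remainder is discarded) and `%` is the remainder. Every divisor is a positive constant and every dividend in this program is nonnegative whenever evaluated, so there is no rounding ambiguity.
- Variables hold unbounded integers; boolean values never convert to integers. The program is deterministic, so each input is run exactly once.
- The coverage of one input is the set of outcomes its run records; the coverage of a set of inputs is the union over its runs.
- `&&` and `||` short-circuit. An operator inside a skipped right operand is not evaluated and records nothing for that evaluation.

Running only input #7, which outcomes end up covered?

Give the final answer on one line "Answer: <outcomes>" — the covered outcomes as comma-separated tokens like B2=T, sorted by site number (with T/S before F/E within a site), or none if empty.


Tracing the run of input #7 (g=-1, r=3):
  B2->S, B1->T, B3->F
as a set, this run covers: B1=T, B2=S, B3=F
Answer: B1=T, B2=S, B3=F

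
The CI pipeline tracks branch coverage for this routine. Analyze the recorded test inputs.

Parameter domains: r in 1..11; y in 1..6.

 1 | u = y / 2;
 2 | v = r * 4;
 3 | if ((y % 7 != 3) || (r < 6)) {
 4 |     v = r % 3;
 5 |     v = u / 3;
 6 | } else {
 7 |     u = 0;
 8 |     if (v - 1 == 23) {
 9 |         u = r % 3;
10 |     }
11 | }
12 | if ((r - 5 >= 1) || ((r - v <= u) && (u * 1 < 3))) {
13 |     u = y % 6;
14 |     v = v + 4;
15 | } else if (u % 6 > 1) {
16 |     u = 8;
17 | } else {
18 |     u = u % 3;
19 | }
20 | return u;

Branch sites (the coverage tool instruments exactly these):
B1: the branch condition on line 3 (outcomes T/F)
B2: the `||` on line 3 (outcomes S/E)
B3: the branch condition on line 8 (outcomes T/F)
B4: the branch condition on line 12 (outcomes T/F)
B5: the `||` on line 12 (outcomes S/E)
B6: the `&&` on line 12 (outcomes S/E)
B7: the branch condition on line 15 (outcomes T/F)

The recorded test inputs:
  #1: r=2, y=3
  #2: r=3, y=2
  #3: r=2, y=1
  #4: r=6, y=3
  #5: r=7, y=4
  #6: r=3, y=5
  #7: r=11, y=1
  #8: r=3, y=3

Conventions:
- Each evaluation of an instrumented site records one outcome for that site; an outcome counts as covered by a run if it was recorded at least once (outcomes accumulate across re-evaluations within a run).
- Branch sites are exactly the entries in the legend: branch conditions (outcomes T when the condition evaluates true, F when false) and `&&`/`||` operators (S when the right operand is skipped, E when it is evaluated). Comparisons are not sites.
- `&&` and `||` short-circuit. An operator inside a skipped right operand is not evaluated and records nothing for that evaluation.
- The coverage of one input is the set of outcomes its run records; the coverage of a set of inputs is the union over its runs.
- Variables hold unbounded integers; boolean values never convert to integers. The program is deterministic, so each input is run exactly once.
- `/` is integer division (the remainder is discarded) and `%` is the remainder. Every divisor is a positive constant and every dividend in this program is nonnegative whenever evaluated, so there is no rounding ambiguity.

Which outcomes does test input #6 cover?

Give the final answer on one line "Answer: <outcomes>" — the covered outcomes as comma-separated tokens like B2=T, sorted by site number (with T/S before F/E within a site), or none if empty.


Running input #6 (r=3, y=5), event by event:
  B2->S, B1->T, B5->E, B6->S, B4->F, B7->T
distinct outcomes covered: B1=T, B2=S, B4=F, B5=E, B6=S, B7=T
Answer: B1=T, B2=S, B4=F, B5=E, B6=S, B7=T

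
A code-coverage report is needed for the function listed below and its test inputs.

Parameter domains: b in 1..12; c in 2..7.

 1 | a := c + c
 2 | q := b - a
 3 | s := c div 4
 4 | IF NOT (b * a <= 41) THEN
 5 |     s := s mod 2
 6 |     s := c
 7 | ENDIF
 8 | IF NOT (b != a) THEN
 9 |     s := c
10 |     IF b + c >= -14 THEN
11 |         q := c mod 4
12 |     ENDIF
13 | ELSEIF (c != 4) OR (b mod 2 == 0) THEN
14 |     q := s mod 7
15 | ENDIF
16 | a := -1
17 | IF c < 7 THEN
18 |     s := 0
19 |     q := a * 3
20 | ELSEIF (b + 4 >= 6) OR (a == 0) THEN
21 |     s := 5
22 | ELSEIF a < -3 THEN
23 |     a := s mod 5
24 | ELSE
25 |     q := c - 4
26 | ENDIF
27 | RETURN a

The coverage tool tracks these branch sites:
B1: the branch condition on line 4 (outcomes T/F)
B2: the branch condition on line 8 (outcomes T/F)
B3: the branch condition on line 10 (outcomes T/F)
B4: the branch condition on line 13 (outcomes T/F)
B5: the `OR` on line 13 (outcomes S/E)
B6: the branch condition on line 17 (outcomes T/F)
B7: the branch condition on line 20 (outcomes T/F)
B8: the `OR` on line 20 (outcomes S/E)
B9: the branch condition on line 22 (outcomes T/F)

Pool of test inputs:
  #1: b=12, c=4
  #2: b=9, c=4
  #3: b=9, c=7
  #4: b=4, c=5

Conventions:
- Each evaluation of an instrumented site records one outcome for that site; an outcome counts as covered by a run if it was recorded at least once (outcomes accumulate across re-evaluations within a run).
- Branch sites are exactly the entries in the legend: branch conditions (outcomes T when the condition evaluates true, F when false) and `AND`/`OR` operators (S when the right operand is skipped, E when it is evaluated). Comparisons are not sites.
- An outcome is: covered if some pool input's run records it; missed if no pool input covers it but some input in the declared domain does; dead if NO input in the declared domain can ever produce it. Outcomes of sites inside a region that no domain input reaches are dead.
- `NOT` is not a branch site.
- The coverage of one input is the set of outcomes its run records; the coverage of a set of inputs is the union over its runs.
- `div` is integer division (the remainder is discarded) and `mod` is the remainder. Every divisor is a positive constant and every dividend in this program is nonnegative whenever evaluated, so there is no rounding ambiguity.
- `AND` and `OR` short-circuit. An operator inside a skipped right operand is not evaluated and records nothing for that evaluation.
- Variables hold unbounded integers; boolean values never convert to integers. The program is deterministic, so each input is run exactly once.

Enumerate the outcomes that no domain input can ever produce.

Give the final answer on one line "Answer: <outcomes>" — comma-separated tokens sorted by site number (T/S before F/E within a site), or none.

running all 72 domain inputs and tallying outcomes:
  B3=F: unreachable across the whole domain -> dead
  B9=T: unreachable across the whole domain -> dead
  reachable outcomes have witnesses, e.g. B1=T (e.g. b=3, c=7), B1=F (e.g. b=1, c=2), B2=T (e.g. b=4, c=2), B2=F (e.g. b=1, c=2)

Answer: B3=F, B9=T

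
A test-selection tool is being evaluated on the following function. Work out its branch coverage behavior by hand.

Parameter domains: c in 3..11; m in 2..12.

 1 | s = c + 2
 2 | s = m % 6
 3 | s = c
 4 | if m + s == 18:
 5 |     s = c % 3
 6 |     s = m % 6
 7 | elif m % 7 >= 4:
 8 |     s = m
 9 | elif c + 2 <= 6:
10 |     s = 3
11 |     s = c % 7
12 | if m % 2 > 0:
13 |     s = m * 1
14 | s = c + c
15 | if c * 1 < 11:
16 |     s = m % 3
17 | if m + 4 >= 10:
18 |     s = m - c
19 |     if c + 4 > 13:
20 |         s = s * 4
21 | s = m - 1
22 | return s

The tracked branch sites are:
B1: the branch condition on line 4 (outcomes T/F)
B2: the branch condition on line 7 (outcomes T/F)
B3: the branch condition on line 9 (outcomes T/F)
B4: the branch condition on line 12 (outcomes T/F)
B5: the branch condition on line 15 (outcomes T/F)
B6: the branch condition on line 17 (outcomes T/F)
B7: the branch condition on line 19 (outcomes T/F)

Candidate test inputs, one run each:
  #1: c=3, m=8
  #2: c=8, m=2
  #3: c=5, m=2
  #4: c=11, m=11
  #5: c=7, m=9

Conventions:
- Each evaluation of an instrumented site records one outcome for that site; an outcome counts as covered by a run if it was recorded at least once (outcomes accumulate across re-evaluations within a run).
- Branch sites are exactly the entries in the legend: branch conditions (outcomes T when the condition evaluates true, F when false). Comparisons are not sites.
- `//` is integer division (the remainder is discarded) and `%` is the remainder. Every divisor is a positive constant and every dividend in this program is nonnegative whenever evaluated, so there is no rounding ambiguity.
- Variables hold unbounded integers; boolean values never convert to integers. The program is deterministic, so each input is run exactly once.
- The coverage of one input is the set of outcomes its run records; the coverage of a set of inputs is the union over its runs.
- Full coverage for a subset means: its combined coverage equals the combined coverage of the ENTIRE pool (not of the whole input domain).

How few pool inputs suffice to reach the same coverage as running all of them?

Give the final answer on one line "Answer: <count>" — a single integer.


input #1 (c=3, m=8): events B1->F, B2->F, B3->T, B4->F, B5->T, B6->T, B7->F; covers B1=F, B2=F, B3=T, B4=F, B5=T, B6=T, B7=F
input #2 (c=8, m=2): events B1->F, B2->F, B3->F, B4->F, B5->T, B6->F; covers B1=F, B2=F, B3=F, B4=F, B5=T, B6=F
input #3 (c=5, m=2): events B1->F, B2->F, B3->F, B4->F, B5->T, B6->F; covers B1=F, B2=F, B3=F, B4=F, B5=T, B6=F
input #4 (c=11, m=11): events B1->F, B2->T, B4->T, B5->F, B6->T, B7->T; covers B1=F, B2=T, B4=T, B5=F, B6=T, B7=T
input #5 (c=7, m=9): events B1->F, B2->F, B3->F, B4->T, B5->T, B6->T, B7->F; covers B1=F, B2=F, B3=F, B4=T, B5=T, B6=T, B7=F
pool-wide coverage (13 outcomes): B1=F, B2=T, B2=F, B3=T, B3=F, B4=T, B4=F, B5=T, B5=F, B6=T, B6=F, B7=T, B7=F
checked all size-1 subsets: none covers 13 outcomes (max 7/13)
checked all size-2 subsets: none covers 13 outcomes (max 11/13)
size 3: inputs {1, 2, 4} cover all 13 outcomes, and no lexicographically smaller subset of this size does
Answer: 3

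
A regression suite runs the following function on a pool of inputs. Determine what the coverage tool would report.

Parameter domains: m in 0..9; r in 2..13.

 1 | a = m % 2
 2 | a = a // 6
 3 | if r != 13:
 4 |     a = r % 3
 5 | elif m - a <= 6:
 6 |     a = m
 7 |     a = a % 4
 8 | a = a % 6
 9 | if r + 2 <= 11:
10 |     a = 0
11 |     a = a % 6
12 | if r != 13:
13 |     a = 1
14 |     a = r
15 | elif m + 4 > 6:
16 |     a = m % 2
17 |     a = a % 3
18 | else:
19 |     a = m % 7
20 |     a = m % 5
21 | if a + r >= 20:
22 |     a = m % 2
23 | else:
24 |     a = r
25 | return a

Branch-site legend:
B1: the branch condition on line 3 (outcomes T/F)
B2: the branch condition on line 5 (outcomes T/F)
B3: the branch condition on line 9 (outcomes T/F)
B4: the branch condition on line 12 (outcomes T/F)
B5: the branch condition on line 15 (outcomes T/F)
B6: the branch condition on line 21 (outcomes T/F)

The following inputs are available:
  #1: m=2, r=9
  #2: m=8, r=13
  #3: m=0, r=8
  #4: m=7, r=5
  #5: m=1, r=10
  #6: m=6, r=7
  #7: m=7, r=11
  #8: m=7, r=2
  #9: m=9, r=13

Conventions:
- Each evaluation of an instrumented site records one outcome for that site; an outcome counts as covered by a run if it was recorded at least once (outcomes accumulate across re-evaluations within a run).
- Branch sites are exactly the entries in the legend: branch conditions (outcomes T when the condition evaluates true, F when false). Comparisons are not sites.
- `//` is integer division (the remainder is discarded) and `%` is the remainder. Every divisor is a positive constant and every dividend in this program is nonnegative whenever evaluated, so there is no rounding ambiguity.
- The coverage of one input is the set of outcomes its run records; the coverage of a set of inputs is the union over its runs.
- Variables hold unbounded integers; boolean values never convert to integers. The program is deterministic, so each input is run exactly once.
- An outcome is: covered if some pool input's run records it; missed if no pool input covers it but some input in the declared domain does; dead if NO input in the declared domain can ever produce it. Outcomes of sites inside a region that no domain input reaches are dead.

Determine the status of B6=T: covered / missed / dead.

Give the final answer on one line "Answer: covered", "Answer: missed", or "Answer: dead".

B6=T is recorded by pool input(s) 5, 7 -> covered

Answer: covered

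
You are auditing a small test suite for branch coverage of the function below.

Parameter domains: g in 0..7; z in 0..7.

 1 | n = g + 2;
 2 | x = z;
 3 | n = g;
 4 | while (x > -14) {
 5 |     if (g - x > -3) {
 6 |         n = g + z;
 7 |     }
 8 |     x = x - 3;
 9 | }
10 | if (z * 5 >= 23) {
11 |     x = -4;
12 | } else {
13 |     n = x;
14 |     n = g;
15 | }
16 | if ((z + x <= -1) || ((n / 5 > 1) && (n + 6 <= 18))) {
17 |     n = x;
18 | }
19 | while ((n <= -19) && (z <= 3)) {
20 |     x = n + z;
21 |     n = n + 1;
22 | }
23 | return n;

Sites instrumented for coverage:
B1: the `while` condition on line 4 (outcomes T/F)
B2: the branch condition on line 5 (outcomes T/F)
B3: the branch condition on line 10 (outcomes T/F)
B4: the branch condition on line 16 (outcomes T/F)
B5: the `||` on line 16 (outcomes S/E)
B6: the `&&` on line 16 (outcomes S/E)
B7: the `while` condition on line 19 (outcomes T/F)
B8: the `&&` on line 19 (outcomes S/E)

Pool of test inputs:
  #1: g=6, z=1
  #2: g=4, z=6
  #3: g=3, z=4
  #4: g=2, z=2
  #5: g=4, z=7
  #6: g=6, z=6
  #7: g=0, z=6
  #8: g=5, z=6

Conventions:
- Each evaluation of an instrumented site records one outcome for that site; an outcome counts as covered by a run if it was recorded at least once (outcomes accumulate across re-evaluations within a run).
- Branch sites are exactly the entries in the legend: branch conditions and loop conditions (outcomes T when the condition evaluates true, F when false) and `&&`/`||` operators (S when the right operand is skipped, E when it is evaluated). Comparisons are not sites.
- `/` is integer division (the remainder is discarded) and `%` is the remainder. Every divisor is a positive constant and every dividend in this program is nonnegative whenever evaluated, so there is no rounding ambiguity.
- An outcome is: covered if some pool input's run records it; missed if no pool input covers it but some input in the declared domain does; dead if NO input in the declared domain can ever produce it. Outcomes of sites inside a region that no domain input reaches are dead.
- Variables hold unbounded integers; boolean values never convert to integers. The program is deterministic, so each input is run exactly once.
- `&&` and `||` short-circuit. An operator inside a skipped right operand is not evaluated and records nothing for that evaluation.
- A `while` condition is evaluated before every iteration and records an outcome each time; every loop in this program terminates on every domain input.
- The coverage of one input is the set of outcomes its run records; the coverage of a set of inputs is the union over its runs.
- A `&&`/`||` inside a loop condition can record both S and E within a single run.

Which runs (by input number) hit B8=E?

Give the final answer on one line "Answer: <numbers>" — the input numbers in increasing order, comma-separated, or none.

input #1 (g=6, z=1): misses B8=E
input #2 (g=4, z=6): misses B8=E
input #3 (g=3, z=4): misses B8=E
input #4 (g=2, z=2): misses B8=E
input #5 (g=4, z=7): misses B8=E
input #6 (g=6, z=6): misses B8=E
input #7 (g=0, z=6): misses B8=E
input #8 (g=5, z=6): misses B8=E

Answer: none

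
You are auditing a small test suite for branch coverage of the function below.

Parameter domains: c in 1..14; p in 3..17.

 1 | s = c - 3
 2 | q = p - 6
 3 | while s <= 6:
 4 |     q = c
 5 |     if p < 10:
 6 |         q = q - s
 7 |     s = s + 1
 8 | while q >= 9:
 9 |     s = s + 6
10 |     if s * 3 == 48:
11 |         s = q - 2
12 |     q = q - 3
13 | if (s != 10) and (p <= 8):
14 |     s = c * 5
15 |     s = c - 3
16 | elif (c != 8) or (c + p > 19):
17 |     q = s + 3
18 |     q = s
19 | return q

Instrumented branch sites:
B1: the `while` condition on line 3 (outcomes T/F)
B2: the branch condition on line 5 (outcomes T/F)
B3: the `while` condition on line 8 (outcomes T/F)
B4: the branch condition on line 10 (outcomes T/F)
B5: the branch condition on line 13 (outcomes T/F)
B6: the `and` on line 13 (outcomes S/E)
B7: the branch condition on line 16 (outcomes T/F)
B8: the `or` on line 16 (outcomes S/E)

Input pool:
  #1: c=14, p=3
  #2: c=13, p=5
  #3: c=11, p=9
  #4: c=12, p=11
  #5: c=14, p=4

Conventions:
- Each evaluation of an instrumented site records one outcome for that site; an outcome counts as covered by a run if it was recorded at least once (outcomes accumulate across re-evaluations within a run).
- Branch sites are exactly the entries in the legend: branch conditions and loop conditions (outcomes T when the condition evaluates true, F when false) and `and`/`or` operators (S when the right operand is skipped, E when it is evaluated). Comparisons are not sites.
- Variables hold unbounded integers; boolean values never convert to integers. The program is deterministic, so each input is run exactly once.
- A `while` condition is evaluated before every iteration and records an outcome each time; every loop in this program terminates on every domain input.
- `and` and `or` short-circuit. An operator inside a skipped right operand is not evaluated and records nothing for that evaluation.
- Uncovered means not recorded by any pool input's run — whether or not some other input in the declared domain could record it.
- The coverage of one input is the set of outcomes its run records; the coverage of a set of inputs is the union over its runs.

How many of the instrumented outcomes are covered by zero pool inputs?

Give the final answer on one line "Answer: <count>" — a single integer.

run #1 (c=14, p=3) runs B1->F, B3->F, B6->E, B5->T; records B1=F, B3=F, B5=T, B6=E
run #2 (c=13, p=5) runs B1->F, B3->F, B6->S, B5->F, B8->S, B7->T; records B1=F, B3=F, B5=F, B6=S, B7=T, B8=S
run #3 (c=11, p=9) runs B1->F, B3->F, B6->E, B5->F, B8->S, B7->T; records B1=F, B3=F, B5=F, B6=E, B7=T, B8=S
run #4 (c=12, p=11) runs B1->F, B3->F, B6->E, B5->F, B8->S, B7->T; records B1=F, B3=F, B5=F, B6=E, B7=T, B8=S
run #5 (c=14, p=4) runs B1->F, B3->F, B6->E, B5->T; records B1=F, B3=F, B5=T, B6=E
union over the pool: B1=F, B3=F, B5=T, B5=F, B6=S, B6=E, B7=T, B8=S
uncovered (8 of 16): B1=T, B2=T, B2=F, B3=T, B4=T, B4=F, B7=F, B8=E

Answer: 8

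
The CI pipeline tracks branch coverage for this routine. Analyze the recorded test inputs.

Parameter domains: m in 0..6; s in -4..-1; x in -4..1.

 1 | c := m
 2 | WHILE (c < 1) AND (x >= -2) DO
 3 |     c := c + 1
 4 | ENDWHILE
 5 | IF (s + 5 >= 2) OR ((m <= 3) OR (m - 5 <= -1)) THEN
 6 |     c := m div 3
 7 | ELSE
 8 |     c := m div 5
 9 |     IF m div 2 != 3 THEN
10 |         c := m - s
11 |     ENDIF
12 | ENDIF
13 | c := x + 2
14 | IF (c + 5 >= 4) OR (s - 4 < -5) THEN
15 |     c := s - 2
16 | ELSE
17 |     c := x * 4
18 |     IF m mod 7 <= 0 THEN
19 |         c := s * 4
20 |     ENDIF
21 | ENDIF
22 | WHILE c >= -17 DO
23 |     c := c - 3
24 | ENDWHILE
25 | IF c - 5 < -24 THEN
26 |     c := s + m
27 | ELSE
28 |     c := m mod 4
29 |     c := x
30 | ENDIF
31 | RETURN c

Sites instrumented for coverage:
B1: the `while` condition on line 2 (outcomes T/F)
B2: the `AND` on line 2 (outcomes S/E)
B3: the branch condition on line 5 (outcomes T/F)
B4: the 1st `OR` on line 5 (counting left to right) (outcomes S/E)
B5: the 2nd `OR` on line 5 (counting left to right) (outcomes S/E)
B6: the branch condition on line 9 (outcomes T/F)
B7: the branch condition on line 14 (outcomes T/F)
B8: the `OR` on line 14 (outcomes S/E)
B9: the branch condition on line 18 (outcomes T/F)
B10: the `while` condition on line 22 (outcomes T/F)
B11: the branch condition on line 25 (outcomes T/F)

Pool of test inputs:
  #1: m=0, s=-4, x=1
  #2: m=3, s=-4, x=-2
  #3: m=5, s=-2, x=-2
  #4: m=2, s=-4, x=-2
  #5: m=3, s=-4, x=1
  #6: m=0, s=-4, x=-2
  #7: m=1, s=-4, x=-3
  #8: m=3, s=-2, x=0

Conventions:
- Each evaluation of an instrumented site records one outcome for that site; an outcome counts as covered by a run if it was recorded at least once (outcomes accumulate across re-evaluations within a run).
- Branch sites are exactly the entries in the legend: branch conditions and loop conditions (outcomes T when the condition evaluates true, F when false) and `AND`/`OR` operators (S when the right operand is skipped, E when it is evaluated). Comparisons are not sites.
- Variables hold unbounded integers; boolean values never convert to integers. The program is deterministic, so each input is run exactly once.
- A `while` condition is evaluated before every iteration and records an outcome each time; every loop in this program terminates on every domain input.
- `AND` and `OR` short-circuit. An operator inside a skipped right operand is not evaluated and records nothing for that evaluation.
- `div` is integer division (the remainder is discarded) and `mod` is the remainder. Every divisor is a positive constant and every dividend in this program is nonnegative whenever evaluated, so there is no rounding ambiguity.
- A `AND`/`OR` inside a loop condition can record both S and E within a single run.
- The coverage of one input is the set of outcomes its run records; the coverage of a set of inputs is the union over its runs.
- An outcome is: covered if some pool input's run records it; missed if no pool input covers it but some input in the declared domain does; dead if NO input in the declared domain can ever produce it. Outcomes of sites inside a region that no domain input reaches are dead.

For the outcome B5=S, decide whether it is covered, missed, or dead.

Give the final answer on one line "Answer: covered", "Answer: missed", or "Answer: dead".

B5=S is recorded by pool input(s) 1, 2, 4, 5, 6, 7 -> covered

Answer: covered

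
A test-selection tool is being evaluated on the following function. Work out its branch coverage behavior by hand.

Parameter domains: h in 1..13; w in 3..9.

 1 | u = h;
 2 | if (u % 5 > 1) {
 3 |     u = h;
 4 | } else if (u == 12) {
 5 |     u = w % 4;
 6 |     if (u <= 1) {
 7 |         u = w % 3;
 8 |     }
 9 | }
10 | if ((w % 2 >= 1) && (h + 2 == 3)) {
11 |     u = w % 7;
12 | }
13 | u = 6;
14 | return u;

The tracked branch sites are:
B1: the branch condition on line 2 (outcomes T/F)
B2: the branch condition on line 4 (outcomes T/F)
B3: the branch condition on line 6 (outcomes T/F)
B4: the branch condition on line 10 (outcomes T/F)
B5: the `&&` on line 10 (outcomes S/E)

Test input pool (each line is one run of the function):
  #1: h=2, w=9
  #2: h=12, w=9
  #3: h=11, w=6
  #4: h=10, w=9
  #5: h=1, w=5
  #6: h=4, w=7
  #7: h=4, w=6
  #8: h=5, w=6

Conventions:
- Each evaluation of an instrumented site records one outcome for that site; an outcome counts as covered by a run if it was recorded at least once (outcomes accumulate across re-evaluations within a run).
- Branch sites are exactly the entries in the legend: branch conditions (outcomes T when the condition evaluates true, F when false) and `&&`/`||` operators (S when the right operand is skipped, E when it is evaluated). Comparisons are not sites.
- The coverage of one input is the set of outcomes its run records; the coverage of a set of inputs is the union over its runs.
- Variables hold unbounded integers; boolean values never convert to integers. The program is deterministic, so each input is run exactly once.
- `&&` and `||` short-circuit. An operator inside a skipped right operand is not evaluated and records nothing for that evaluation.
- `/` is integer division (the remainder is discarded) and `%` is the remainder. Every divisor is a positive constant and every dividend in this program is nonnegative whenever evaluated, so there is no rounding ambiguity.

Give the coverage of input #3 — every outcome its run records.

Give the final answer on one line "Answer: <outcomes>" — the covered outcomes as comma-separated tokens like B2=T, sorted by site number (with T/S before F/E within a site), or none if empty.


Simulating input #3 (h=11, w=6) step by step:
  B1->F, B2->F, B5->S, B4->F
deduplicating events, the covered set is: B1=F, B2=F, B4=F, B5=S
Answer: B1=F, B2=F, B4=F, B5=S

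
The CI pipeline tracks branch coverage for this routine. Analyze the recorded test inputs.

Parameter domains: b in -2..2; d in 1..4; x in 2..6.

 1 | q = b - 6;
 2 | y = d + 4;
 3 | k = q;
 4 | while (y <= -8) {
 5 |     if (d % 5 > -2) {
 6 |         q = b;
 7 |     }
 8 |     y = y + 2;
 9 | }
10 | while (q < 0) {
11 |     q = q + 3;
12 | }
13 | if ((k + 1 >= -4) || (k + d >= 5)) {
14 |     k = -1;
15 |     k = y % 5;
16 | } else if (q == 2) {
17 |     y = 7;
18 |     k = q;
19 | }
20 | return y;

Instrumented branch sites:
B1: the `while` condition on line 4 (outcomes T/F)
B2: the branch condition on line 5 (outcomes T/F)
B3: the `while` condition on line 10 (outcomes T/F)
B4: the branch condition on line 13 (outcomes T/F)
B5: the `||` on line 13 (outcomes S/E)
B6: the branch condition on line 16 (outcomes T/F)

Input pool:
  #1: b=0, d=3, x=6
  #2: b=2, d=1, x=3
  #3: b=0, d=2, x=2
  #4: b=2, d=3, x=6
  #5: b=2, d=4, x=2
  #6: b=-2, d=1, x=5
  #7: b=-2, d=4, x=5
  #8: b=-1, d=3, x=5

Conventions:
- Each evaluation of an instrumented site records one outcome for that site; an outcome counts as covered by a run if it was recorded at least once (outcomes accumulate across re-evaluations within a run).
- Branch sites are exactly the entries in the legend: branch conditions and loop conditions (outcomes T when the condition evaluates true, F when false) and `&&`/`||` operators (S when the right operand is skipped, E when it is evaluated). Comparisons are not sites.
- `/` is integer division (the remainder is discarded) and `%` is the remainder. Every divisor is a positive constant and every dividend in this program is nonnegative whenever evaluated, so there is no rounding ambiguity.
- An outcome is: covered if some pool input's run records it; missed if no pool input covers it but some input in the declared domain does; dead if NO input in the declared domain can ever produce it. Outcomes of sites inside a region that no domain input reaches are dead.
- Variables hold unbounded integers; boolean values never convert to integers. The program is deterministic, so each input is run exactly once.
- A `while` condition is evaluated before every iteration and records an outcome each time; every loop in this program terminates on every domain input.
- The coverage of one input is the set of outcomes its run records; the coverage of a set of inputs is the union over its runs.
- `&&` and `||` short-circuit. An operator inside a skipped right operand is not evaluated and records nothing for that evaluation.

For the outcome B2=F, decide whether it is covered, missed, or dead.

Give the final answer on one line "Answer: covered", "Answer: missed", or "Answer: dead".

no pool input records B2=F
checking all 100 inputs in the declared domain: B2=F is never recorded -> dead

Answer: dead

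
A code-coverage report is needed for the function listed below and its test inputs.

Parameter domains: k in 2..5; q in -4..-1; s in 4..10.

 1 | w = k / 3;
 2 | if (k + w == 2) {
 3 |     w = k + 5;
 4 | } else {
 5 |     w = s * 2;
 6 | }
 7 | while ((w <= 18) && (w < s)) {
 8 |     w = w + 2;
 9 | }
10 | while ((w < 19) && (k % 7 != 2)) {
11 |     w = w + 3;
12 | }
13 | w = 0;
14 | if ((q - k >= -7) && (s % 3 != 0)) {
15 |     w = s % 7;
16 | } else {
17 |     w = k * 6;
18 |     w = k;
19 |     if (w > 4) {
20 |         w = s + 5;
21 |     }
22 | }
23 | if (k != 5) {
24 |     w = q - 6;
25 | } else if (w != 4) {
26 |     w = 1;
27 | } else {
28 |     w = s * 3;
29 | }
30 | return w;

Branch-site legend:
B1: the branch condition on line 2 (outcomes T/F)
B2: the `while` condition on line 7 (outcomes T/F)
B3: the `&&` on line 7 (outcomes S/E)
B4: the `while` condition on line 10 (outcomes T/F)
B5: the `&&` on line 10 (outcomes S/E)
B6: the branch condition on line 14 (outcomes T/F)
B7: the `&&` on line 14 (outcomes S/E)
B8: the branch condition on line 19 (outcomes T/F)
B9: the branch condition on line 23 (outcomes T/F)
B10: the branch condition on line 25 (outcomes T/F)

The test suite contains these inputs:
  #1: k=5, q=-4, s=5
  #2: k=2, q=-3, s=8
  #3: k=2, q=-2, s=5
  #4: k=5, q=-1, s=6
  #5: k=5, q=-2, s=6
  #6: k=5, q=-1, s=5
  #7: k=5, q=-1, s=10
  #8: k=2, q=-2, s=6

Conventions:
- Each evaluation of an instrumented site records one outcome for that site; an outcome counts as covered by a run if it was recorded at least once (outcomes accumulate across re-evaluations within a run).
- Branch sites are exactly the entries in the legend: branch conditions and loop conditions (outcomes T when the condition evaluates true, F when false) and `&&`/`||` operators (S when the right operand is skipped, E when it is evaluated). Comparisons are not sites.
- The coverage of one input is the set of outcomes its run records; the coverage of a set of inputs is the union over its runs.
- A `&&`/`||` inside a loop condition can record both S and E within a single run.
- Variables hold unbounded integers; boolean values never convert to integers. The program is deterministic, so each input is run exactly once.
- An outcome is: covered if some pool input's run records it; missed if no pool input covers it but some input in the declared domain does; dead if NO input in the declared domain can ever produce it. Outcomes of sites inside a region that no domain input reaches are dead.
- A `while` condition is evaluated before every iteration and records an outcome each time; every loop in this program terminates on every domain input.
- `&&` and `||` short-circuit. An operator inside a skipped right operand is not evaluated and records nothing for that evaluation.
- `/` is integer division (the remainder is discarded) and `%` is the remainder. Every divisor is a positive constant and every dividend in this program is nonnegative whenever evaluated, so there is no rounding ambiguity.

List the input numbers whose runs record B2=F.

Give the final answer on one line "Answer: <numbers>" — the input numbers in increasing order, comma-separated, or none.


input #1 (k=5, q=-4, s=5): hits B2=F
input #2 (k=2, q=-3, s=8): hits B2=F
input #3 (k=2, q=-2, s=5): hits B2=F
input #4 (k=5, q=-1, s=6): hits B2=F
input #5 (k=5, q=-2, s=6): hits B2=F
input #6 (k=5, q=-1, s=5): hits B2=F
input #7 (k=5, q=-1, s=10): hits B2=F
input #8 (k=2, q=-2, s=6): hits B2=F
Answer: 1, 2, 3, 4, 5, 6, 7, 8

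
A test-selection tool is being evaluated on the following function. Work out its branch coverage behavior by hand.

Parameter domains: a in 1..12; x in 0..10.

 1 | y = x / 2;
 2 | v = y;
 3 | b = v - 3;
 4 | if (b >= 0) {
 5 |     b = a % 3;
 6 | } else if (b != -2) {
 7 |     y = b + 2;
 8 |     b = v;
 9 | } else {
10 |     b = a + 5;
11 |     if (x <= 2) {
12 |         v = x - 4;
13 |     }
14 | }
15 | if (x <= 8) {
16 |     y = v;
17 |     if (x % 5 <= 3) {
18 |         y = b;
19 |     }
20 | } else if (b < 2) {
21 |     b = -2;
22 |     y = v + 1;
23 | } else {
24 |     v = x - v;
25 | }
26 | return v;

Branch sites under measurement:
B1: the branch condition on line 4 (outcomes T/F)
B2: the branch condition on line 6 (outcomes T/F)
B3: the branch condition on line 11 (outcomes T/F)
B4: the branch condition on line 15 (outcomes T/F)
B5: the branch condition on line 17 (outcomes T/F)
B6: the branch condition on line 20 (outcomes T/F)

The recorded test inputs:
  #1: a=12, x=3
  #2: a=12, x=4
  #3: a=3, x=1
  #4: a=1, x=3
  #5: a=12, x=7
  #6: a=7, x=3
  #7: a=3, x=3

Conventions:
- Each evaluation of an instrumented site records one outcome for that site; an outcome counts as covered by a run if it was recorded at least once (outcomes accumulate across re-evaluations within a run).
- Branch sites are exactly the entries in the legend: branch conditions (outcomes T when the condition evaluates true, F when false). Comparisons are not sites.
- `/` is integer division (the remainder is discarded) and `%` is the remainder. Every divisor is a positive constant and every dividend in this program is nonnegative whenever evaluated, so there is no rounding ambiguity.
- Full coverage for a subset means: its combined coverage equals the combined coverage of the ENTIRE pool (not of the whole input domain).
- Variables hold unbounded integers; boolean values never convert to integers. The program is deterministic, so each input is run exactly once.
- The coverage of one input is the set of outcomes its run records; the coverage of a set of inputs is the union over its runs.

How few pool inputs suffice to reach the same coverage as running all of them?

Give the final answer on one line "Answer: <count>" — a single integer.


input #1, a=12, x=3: outcomes B1=F, B2=F, B3=F, B4=T, B5=T
input #2, a=12, x=4: outcomes B1=F, B2=T, B4=T, B5=F
input #3, a=3, x=1: outcomes B1=F, B2=T, B4=T, B5=T
input #4, a=1, x=3: outcomes B1=F, B2=F, B3=F, B4=T, B5=T
input #5, a=12, x=7: outcomes B1=T, B4=T, B5=T
input #6, a=7, x=3: outcomes B1=F, B2=F, B3=F, B4=T, B5=T
input #7, a=3, x=3: outcomes B1=F, B2=F, B3=F, B4=T, B5=T
the full pool covers 8 outcomes: B1=T, B1=F, B2=T, B2=F, B3=F, B4=T, B5=T, B5=F
size 1 is not enough: best union over all size-1 subsets is 5/8
size 2 is not enough: best union over all size-2 subsets is 7/8
inputs {1, 2, 5} (size 3) cover everything; no size-3 subset with a lexicographically smaller index list covers all 8
Answer: 3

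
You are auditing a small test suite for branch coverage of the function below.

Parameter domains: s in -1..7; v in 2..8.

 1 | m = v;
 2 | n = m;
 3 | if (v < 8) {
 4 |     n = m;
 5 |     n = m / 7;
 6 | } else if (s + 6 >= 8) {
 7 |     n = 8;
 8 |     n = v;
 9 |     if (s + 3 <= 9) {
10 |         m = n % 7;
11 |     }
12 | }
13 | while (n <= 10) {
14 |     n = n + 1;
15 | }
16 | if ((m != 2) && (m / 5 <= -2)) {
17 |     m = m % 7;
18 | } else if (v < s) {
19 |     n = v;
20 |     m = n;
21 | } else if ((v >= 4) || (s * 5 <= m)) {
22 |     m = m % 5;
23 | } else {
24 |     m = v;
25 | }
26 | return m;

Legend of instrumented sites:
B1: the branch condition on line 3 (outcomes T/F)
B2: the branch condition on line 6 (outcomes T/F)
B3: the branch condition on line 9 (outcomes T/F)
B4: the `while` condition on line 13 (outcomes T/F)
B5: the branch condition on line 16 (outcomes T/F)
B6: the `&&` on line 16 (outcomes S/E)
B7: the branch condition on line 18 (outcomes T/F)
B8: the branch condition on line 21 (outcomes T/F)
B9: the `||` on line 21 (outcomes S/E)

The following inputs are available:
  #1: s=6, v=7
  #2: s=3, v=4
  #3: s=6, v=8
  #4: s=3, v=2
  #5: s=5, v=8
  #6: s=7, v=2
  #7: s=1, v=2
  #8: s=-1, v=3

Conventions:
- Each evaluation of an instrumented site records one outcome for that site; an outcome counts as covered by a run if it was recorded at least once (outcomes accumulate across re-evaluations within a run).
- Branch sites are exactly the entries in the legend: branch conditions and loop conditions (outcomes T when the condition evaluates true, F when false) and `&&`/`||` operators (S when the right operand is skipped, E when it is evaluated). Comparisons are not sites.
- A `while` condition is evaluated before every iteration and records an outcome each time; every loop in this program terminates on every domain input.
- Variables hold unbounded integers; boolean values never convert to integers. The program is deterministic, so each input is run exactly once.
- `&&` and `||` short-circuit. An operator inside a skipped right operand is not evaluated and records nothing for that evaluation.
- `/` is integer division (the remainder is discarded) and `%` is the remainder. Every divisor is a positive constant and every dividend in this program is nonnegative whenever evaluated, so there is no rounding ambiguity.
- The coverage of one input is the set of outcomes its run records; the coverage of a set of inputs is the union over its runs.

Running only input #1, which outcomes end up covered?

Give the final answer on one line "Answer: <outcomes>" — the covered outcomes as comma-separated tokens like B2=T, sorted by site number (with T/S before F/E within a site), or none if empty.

Tracing the run of input #1 (s=6, v=7):
  B1->T, B4->T, B4->T, B4->T, B4->T, B4->T, B4->T, B4->T, B4->T, B4->T
  B4->T, B4->F, B6->E, B5->F, B7->F, B9->S, B8->T
as a set, this run covers: B1=T, B4=T, B4=F, B5=F, B6=E, B7=F, B8=T, B9=S

Answer: B1=T, B4=T, B4=F, B5=F, B6=E, B7=F, B8=T, B9=S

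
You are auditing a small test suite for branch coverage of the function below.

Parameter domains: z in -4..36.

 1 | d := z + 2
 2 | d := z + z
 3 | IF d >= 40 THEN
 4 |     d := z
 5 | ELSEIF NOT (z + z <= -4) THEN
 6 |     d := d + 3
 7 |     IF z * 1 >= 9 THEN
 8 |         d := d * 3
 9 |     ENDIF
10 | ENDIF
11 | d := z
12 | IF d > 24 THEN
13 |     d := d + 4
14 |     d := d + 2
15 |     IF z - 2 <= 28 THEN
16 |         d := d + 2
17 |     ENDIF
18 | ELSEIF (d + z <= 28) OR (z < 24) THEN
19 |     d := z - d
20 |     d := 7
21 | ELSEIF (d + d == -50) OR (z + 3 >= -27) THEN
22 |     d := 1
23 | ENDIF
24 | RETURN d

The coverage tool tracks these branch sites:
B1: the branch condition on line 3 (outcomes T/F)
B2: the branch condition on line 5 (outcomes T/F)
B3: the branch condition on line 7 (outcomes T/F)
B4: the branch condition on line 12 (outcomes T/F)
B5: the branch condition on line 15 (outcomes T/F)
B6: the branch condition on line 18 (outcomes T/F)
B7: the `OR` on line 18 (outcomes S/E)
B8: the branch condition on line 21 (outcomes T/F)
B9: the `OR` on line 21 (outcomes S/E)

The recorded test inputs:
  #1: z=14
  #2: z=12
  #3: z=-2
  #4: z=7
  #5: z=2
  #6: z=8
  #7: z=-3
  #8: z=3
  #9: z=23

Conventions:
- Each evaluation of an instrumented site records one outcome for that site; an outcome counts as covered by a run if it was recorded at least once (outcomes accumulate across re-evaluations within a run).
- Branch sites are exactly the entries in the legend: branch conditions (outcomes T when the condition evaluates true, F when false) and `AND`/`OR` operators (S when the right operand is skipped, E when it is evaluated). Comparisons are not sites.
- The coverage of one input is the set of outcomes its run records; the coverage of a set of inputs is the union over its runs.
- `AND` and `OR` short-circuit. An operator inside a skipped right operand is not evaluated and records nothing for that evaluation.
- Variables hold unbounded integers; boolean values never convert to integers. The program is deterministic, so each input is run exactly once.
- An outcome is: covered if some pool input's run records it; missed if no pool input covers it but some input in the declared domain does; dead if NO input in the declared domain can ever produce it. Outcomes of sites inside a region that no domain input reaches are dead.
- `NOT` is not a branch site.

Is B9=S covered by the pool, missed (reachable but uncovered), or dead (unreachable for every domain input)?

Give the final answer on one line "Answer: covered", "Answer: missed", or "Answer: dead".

no pool input records B9=S
checking all 41 inputs in the declared domain: B9=S is never recorded -> dead

Answer: dead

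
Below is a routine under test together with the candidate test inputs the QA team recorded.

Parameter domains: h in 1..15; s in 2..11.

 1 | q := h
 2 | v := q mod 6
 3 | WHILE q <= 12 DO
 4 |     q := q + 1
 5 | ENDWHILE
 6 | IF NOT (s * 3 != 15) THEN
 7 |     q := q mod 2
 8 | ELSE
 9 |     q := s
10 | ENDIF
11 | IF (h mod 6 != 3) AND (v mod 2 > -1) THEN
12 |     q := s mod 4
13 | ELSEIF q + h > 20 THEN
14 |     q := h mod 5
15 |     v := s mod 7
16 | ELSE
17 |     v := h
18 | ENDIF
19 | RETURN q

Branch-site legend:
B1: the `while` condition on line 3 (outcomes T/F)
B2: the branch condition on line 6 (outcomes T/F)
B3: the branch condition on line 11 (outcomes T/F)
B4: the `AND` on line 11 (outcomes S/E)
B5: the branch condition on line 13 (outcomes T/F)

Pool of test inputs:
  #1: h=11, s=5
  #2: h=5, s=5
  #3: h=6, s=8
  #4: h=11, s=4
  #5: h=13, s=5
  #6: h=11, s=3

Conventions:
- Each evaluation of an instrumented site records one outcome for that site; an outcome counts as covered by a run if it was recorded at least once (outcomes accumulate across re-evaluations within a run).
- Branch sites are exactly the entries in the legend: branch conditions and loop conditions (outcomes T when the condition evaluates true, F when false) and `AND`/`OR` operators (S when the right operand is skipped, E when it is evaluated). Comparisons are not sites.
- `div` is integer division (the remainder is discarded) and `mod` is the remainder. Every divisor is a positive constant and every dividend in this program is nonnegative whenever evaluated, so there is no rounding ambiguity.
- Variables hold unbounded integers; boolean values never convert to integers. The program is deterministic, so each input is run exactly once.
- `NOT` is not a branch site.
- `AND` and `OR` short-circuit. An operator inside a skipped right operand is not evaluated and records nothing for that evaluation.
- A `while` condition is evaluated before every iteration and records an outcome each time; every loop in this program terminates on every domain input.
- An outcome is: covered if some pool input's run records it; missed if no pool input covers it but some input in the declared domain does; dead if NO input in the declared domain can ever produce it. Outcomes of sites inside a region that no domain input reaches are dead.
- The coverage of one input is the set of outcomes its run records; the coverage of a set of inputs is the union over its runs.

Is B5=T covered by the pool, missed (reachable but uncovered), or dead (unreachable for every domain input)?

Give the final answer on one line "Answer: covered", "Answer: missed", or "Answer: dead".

no pool input records B5=T
but domain input (h=15, s=6) does record it -> reachable, so missed

Answer: missed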